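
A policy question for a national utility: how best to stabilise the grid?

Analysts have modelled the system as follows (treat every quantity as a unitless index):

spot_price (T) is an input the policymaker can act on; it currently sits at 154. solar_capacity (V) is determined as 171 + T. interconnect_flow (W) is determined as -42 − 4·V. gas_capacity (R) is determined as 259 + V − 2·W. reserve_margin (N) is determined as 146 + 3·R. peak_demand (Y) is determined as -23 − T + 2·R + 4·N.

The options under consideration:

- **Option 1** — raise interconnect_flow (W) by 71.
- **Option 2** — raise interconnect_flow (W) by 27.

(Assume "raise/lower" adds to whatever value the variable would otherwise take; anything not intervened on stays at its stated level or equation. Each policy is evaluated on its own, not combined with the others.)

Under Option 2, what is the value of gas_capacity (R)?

3214

Option 2 (W + 27):
  T = 154
  V = 171 + 154 = 325
  W = -42 − 4·325 (+27 from intervention) = -1315
  R = 259 + 325 − 2·(-1315) = 3214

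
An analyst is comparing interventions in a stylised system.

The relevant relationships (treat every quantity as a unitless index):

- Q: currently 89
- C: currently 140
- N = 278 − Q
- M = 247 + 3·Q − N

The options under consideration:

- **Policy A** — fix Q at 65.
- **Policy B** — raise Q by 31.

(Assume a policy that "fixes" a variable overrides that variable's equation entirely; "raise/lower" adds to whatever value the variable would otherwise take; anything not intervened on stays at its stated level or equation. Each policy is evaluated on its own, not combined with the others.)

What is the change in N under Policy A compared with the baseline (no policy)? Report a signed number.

24

Baseline:
  Q = 89
  N = 278 − 89 = 189
Policy A (Q := 65):
  Q = 65
  N = 278 − 65 = 213
Change in N: 213 − 189 = 24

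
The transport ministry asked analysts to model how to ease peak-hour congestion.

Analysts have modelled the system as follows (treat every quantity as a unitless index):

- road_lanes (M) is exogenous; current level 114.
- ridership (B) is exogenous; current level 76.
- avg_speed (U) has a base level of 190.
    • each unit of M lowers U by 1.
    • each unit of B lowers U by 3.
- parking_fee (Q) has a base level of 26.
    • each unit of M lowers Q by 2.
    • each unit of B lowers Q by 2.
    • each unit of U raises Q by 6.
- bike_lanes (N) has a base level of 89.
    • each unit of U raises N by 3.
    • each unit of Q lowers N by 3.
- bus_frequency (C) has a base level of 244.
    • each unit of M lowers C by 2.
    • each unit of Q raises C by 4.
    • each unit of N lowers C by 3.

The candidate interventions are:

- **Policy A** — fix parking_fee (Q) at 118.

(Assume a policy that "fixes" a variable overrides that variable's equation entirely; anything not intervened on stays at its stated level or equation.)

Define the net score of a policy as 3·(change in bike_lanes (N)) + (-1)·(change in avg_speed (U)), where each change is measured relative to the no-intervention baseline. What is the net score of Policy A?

Baseline:
  M = 114
  B = 76
  U = 190 − 114 − 3·76 = -152
  Q = 26 − 2·114 − 2·76 + 6·(-152) = -1266
  N = 89 + 3·(-152) − 3·(-1266) = 3431
Policy A (Q := 118):
  M = 114
  B = 76
  U = 190 − 114 − 3·76 = -152
  Q = 118
  N = 89 + 3·(-152) − 3·118 = -721
ΔN = -721 − 3431 = -4152; ΔU = -152 − (-152) = 0
Score = 3·(-4152) + (-1)·0 = -12456

-12456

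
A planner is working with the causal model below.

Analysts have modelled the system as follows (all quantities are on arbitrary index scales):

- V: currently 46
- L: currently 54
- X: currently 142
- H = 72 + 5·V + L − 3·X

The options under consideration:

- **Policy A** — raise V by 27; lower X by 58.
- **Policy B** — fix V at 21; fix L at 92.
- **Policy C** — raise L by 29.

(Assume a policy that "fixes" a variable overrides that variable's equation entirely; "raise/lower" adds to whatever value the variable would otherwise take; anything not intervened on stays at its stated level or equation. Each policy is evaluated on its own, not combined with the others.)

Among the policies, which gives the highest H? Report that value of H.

Policy A (V + 27, X − 58):
  V = 46 + 27 = 73
  L = 54
  X = 142 − 58 = 84
  H = 72 + 5·73 + 54 − 3·84 = 239
Policy B (V := 21, L := 92):
  V = 21
  L = 92
  X = 142
  H = 72 + 5·21 + 92 − 3·142 = -157
Policy C (L + 29):
  V = 46
  L = 54 + 29 = 83
  X = 142
  H = 72 + 5·46 + 83 − 3·142 = -41
Comparing — Policy A: H=239, Policy B: H=-157, Policy C: H=-41. Highest is 239 (Policy A).

239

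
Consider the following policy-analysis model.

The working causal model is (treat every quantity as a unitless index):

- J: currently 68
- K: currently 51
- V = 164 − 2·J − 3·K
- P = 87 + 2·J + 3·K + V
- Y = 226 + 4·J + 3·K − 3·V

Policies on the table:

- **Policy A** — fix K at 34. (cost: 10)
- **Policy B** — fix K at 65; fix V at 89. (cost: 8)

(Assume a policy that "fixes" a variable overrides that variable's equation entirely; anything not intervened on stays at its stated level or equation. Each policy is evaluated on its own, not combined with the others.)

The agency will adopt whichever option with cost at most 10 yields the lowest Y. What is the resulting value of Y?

Policy A (K := 34):
  J = 68
  K = 34
  V = 164 − 2·68 − 3·34 = -74
  Y = 226 + 4·68 + 3·34 − 3·(-74) = 822
Policy B (K := 65, V := 89):
  J = 68
  K = 65
  V = 89
  Y = 226 + 4·68 + 3·65 − 3·89 = 426
Comparing — Policy A: Y=822, Policy B: Y=426. Lowest is 426 (Policy B).

426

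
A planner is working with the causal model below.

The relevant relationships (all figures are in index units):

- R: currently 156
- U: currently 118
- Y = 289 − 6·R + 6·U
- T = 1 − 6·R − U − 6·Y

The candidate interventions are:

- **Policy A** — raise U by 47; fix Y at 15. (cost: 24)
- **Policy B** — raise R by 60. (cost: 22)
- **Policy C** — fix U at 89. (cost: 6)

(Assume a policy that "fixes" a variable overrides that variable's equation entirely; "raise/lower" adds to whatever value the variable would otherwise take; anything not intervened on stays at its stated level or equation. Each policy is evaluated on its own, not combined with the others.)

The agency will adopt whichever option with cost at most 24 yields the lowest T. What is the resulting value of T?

-1190

Policy A (U + 47, Y := 15):
  R = 156
  U = 118 + 47 = 165
  Y = 15
  T = 1 − 6·156 − 165 − 6·15 = -1190
Policy B (R + 60):
  R = 156 + 60 = 216
  U = 118
  Y = 289 − 6·216 + 6·118 = -299
  T = 1 − 6·216 − 118 − 6·(-299) = 381
Policy C (U := 89):
  R = 156
  U = 89
  Y = 289 − 6·156 + 6·89 = -113
  T = 1 − 6·156 − 89 − 6·(-113) = -346
Comparing — Policy A: T=-1190, Policy B: T=381, Policy C: T=-346. Lowest is -1190 (Policy A).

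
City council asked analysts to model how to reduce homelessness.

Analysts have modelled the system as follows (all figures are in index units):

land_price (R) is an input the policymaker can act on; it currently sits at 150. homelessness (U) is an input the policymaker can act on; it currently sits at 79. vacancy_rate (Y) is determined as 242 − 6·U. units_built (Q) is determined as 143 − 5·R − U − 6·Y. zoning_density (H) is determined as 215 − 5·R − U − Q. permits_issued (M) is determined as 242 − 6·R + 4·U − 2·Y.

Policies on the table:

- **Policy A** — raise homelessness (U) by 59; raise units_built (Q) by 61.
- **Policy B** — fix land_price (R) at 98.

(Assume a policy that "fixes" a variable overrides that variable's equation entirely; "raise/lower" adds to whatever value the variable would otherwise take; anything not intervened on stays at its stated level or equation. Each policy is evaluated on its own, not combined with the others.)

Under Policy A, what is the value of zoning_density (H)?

Policy A (U + 59, Q + 61):
  R = 150
  U = 79 + 59 = 138
  Y = 242 − 6·138 = -586
  Q = 143 − 5·150 − 138 − 6·(-586) (+61 from intervention) = 2832
  H = 215 − 5·150 − 138 − 2832 = -3505

-3505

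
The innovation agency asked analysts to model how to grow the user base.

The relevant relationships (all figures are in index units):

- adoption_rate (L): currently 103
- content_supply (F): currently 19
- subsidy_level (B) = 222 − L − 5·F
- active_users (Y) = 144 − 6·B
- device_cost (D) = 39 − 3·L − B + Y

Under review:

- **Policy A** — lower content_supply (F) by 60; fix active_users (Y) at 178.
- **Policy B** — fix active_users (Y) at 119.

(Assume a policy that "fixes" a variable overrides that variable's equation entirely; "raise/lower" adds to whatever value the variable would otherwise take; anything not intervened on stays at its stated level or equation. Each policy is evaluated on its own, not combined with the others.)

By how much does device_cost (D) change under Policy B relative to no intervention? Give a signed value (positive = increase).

119

Baseline:
  L = 103
  F = 19
  B = 222 − 103 − 5·19 = 24
  Y = 144 − 6·24 = 0
  D = 39 − 3·103 − 24 + 0 = -294
Policy B (Y := 119):
  L = 103
  F = 19
  B = 222 − 103 − 5·19 = 24
  Y = 119
  D = 39 − 3·103 − 24 + 119 = -175
Change in D: -175 − (-294) = 119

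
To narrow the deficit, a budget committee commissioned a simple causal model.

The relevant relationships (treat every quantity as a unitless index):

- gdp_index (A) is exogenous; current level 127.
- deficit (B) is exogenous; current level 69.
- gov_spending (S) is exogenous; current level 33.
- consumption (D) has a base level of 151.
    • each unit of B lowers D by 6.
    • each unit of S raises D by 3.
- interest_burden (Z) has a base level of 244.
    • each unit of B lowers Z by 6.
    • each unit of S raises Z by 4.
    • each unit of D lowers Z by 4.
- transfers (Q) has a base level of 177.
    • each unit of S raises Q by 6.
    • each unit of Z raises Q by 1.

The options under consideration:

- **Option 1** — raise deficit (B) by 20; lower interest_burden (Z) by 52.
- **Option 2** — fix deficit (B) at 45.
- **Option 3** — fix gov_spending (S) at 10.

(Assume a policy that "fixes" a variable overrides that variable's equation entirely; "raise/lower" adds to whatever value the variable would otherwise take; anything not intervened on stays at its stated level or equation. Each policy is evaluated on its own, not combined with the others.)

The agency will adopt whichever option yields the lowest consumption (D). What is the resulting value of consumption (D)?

-284

Option 1 (B + 20, Z − 52):
  B = 69 + 20 = 89
  S = 33
  D = 151 − 6·89 + 3·33 = -284
Option 2 (B := 45):
  B = 45
  S = 33
  D = 151 − 6·45 + 3·33 = -20
Option 3 (S := 10):
  B = 69
  S = 10
  D = 151 − 6·69 + 3·10 = -233
Comparing — Option 1: D=-284, Option 2: D=-20, Option 3: D=-233. Lowest is -284 (Option 1).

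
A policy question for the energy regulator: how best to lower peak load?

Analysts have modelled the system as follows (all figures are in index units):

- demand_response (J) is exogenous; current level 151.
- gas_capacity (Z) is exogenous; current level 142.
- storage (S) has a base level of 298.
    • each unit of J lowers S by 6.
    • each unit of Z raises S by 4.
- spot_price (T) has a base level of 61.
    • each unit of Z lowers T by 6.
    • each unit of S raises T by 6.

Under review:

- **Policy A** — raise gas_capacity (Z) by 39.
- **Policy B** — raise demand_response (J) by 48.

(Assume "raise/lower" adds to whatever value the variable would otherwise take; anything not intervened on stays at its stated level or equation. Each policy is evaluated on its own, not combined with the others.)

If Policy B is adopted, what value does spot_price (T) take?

-2759

Policy B (J + 48):
  J = 151 + 48 = 199
  Z = 142
  S = 298 − 6·199 + 4·142 = -328
  T = 61 − 6·142 + 6·(-328) = -2759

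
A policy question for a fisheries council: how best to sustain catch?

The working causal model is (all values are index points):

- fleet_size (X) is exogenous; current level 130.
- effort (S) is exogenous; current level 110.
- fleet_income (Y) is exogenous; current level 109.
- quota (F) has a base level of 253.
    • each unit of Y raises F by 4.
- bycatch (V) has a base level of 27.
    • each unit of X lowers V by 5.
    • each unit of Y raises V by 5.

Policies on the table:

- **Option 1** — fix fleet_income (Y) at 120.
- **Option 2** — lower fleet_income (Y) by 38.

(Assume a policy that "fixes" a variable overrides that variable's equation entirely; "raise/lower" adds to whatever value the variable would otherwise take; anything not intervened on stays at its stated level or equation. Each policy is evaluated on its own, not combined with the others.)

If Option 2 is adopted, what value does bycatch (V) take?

-268

Option 2 (Y − 38):
  X = 130
  Y = 109 − 38 = 71
  V = 27 − 5·130 + 5·71 = -268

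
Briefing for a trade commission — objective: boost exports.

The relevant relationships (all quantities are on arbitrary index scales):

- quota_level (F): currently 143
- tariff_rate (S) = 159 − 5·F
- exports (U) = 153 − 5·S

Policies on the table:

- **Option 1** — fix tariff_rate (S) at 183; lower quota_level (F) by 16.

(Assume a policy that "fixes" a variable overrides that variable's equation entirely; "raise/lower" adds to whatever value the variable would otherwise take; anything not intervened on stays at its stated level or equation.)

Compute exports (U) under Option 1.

Option 1 (S := 183, F − 16):
  F = 143 − 16 = 127
  S = 183
  U = 153 − 5·183 = -762

-762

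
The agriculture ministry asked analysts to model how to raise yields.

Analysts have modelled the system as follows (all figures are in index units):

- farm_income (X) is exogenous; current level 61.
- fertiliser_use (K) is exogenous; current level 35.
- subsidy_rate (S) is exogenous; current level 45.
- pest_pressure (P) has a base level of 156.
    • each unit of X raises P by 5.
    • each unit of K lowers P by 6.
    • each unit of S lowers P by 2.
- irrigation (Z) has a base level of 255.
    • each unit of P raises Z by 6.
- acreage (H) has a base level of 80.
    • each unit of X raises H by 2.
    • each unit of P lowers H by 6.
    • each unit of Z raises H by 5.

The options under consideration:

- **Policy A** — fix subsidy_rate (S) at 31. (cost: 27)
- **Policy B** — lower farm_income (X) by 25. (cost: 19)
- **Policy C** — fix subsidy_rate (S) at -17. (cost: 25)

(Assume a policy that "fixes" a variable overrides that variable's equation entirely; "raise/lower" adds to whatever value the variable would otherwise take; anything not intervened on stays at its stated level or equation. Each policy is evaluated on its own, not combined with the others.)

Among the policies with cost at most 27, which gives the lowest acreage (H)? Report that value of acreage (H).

Policy A (S := 31):
  X = 61
  K = 35
  S = 31
  P = 156 + 5·61 − 6·35 − 2·31 = 189
  Z = 255 + 6·189 = 1389
  H = 80 + 2·61 − 6·189 + 5·1389 = 6013
Policy B (X − 25):
  X = 61 − 25 = 36
  K = 35
  S = 45
  P = 156 + 5·36 − 6·35 − 2·45 = 36
  Z = 255 + 6·36 = 471
  H = 80 + 2·36 − 6·36 + 5·471 = 2291
Policy C (S := -17):
  X = 61
  K = 35
  S = -17
  P = 156 + 5·61 − 6·35 − 2·(-17) = 285
  Z = 255 + 6·285 = 1965
  H = 80 + 2·61 − 6·285 + 5·1965 = 8317
Comparing — Policy A: H=6013, Policy B: H=2291, Policy C: H=8317. Lowest is 2291 (Policy B).

2291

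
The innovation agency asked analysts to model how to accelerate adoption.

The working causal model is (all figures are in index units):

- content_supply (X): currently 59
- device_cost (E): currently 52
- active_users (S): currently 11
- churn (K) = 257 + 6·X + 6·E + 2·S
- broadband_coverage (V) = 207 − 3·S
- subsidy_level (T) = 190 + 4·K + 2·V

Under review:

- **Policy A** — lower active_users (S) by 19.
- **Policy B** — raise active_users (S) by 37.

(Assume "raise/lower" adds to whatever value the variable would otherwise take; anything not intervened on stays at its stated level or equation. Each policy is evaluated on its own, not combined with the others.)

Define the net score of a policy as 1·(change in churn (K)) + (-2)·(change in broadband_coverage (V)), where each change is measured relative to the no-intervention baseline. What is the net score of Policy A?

-152

Baseline:
  X = 59
  E = 52
  S = 11
  K = 257 + 6·59 + 6·52 + 2·11 = 945
  V = 207 − 3·11 = 174
Policy A (S − 19):
  X = 59
  E = 52
  S = 11 − 19 = -8
  K = 257 + 6·59 + 6·52 + 2·(-8) = 907
  V = 207 − 3·(-8) = 231
ΔK = 907 − 945 = -38; ΔV = 231 − 174 = 57
Score = 1·(-38) + (-2)·57 = -152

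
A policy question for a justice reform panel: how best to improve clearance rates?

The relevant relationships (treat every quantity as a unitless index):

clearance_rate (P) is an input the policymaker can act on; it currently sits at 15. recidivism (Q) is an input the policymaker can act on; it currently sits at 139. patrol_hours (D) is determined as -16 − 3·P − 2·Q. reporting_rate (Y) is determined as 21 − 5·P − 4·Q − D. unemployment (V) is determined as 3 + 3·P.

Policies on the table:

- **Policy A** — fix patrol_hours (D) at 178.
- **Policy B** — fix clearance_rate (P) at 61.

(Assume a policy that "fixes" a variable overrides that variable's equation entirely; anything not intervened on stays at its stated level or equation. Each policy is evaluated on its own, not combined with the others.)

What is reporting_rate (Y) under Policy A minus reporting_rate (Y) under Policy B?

Policy A (D := 178):
  P = 15
  Q = 139
  D = 178
  Y = 21 − 5·15 − 4·139 − 178 = -788
Policy B (P := 61):
  P = 61
  Q = 139
  D = -16 − 3·61 − 2·139 = -477
  Y = 21 − 5·61 − 4·139 − (-477) = -363
Y: -788 − (-363) = -425

-425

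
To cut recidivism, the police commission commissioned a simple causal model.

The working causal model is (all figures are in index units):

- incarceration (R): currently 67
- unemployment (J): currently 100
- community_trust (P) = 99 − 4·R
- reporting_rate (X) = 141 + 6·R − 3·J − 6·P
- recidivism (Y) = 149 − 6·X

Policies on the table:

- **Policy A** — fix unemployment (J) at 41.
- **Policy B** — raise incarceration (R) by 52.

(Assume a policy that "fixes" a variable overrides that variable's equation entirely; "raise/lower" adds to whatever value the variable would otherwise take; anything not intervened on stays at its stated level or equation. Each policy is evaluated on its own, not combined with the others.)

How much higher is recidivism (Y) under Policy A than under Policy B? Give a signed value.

Policy A (J := 41):
  R = 67
  J = 41
  P = 99 − 4·67 = -169
  X = 141 + 6·67 − 3·41 − 6·(-169) = 1434
  Y = 149 − 6·1434 = -8455
Policy B (R + 52):
  R = 67 + 52 = 119
  J = 100
  P = 99 − 4·119 = -377
  X = 141 + 6·119 − 3·100 − 6·(-377) = 2817
  Y = 149 − 6·2817 = -16753
Y: -8455 − (-16753) = 8298

8298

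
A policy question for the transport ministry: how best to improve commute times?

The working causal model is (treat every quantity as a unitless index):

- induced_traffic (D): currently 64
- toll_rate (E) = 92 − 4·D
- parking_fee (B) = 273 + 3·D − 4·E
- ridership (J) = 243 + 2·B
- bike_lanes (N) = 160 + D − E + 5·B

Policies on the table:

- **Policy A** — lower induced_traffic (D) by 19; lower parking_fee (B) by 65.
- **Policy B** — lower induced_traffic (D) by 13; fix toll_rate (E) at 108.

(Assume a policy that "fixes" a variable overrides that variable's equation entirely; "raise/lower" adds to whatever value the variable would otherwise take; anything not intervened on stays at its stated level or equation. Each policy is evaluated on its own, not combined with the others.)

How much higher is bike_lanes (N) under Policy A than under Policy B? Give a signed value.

Policy A (D − 19, B − 65):
  D = 64 − 19 = 45
  E = 92 − 4·45 = -88
  B = 273 + 3·45 − 4·(-88) (−65 from intervention) = 695
  N = 160 + 45 − (-88) + 5·695 = 3768
Policy B (D − 13, E := 108):
  D = 64 − 13 = 51
  E = 108
  B = 273 + 3·51 − 4·108 = -6
  N = 160 + 51 − 108 + 5·(-6) = 73
N: 3768 − 73 = 3695

3695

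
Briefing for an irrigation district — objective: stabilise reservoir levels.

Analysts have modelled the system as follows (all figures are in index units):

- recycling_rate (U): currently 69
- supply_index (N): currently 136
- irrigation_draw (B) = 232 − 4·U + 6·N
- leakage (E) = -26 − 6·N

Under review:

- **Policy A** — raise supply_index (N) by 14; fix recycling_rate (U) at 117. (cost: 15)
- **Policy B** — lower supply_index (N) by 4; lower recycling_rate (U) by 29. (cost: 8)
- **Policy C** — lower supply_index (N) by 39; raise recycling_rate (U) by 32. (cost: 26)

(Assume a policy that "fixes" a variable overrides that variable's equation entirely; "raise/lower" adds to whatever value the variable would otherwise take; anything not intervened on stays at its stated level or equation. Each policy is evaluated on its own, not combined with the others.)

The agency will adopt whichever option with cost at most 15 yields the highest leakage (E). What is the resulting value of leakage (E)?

-818

Policy A (N + 14, U := 117):
  N = 136 + 14 = 150
  E = -26 − 6·150 = -926
Policy B (N − 4, U − 29):
  N = 136 − 4 = 132
  E = -26 − 6·132 = -818
Comparing — Policy A: E=-926, Policy B: E=-818. Highest is -818 (Policy B).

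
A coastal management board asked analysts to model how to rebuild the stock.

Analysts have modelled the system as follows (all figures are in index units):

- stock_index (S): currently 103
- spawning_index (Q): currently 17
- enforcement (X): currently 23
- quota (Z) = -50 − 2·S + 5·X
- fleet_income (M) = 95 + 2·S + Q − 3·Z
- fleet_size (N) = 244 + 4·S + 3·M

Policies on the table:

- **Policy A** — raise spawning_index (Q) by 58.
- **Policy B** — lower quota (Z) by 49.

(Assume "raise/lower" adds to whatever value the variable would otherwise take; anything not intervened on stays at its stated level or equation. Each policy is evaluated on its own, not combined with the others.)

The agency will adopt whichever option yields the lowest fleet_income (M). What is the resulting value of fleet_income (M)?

Policy A (Q + 58):
  S = 103
  Q = 17 + 58 = 75
  X = 23
  Z = -50 − 2·103 + 5·23 = -141
  M = 95 + 2·103 + 75 − 3·(-141) = 799
Policy B (Z − 49):
  S = 103
  Q = 17
  X = 23
  Z = -50 − 2·103 + 5·23 (−49 from intervention) = -190
  M = 95 + 2·103 + 17 − 3·(-190) = 888
Comparing — Policy A: M=799, Policy B: M=888. Lowest is 799 (Policy A).

799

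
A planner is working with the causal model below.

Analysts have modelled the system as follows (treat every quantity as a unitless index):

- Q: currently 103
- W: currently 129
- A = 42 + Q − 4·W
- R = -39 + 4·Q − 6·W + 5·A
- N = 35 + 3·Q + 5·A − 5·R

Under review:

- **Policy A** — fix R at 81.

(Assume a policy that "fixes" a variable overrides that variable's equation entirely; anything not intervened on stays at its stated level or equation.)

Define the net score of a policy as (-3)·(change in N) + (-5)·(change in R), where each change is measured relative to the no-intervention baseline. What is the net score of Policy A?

Baseline:
  Q = 103
  W = 129
  A = 42 + 103 − 4·129 = -371
  R = -39 + 4·103 − 6·129 + 5·(-371) = -2256
  N = 35 + 3·103 + 5·(-371) − 5·(-2256) = 9769
Policy A (R := 81):
  Q = 103
  W = 129
  A = 42 + 103 − 4·129 = -371
  R = 81
  N = 35 + 3·103 + 5·(-371) − 5·81 = -1916
ΔN = -1916 − 9769 = -11685; ΔR = 81 − (-2256) = 2337
Score = (-3)·(-11685) + (-5)·2337 = 23370

23370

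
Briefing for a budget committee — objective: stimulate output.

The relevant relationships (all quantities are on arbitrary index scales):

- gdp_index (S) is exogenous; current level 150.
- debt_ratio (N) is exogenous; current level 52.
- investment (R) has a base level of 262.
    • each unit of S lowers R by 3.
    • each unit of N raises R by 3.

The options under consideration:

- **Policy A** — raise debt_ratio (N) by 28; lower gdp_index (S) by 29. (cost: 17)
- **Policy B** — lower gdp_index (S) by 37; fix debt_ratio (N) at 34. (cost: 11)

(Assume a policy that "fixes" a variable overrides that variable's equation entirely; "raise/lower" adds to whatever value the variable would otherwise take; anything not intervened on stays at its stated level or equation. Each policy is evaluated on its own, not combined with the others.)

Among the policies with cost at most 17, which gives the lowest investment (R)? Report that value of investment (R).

Policy A (N + 28, S − 29):
  S = 150 − 29 = 121
  N = 52 + 28 = 80
  R = 262 − 3·121 + 3·80 = 139
Policy B (S − 37, N := 34):
  S = 150 − 37 = 113
  N = 34
  R = 262 − 3·113 + 3·34 = 25
Comparing — Policy A: R=139, Policy B: R=25. Lowest is 25 (Policy B).

25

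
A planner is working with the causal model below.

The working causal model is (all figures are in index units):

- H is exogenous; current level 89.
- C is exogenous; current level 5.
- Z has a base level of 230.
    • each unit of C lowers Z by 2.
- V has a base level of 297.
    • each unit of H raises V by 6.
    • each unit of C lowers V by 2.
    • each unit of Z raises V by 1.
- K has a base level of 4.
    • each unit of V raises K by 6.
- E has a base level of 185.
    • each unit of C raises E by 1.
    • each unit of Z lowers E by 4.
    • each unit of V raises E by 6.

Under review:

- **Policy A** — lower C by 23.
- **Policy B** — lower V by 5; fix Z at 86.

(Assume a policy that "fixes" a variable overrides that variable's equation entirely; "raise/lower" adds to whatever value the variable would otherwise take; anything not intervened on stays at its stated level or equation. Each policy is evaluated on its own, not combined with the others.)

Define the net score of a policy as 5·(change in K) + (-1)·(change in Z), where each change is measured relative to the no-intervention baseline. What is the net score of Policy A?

2714

Baseline:
  H = 89
  C = 5
  Z = 230 − 2·5 = 220
  V = 297 + 6·89 − 2·5 + 220 = 1041
  K = 4 + 6·1041 = 6250
Policy A (C − 23):
  H = 89
  C = 5 − 23 = -18
  Z = 230 − 2·(-18) = 266
  V = 297 + 6·89 − 2·(-18) + 266 = 1133
  K = 4 + 6·1133 = 6802
ΔK = 6802 − 6250 = 552; ΔZ = 266 − 220 = 46
Score = 5·552 + (-1)·46 = 2714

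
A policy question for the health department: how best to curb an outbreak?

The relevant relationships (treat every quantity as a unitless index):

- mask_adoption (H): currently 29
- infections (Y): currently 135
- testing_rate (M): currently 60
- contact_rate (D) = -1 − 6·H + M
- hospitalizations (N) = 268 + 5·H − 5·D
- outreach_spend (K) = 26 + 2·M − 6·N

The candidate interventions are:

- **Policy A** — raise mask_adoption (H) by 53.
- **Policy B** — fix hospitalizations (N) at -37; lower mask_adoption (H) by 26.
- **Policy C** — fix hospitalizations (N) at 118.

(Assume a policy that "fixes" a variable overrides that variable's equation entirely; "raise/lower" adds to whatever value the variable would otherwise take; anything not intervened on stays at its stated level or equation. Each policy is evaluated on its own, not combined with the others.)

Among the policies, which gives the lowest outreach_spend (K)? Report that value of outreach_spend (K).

-16912

Policy A (H + 53):
  H = 29 + 53 = 82
  M = 60
  D = -1 − 6·82 + 60 = -433
  N = 268 + 5·82 − 5·(-433) = 2843
  K = 26 + 2·60 − 6·2843 = -16912
Policy B (N := -37, H − 26):
  H = 29 − 26 = 3
  M = 60
  D = -1 − 6·3 + 60 = 41
  N = -37
  K = 26 + 2·60 − 6·(-37) = 368
Policy C (N := 118):
  H = 29
  M = 60
  D = -1 − 6·29 + 60 = -115
  N = 118
  K = 26 + 2·60 − 6·118 = -562
Comparing — Policy A: K=-16912, Policy B: K=368, Policy C: K=-562. Lowest is -16912 (Policy A).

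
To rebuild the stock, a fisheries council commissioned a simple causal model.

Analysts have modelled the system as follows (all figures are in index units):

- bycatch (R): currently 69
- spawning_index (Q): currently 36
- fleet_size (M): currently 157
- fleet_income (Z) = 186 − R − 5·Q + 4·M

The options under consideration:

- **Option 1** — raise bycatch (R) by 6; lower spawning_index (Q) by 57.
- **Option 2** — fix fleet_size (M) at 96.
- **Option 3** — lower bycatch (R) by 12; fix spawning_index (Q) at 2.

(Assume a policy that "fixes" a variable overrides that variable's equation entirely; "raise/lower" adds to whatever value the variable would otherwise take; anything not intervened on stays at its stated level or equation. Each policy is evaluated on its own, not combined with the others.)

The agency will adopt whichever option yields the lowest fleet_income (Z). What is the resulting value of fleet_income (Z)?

Option 1 (R + 6, Q − 57):
  R = 69 + 6 = 75
  Q = 36 − 57 = -21
  M = 157
  Z = 186 − 75 − 5·(-21) + 4·157 = 844
Option 2 (M := 96):
  R = 69
  Q = 36
  M = 96
  Z = 186 − 69 − 5·36 + 4·96 = 321
Option 3 (R − 12, Q := 2):
  R = 69 − 12 = 57
  Q = 2
  M = 157
  Z = 186 − 57 − 5·2 + 4·157 = 747
Comparing — Option 1: Z=844, Option 2: Z=321, Option 3: Z=747. Lowest is 321 (Option 2).

321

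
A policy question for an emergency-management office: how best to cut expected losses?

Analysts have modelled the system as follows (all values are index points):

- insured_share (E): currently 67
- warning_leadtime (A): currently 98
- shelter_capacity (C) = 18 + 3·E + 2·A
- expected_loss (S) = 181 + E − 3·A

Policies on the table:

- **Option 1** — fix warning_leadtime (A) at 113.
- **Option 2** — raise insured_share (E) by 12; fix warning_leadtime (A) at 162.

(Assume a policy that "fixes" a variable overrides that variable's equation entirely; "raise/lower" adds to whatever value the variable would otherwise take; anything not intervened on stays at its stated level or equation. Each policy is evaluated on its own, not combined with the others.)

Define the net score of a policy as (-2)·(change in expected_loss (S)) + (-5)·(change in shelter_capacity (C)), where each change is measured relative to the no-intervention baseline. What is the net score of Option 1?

-60

Baseline:
  E = 67
  A = 98
  C = 18 + 3·67 + 2·98 = 415
  S = 181 + 67 − 3·98 = -46
Option 1 (A := 113):
  E = 67
  A = 113
  C = 18 + 3·67 + 2·113 = 445
  S = 181 + 67 − 3·113 = -91
ΔS = -91 − (-46) = -45; ΔC = 445 − 415 = 30
Score = (-2)·(-45) + (-5)·30 = -60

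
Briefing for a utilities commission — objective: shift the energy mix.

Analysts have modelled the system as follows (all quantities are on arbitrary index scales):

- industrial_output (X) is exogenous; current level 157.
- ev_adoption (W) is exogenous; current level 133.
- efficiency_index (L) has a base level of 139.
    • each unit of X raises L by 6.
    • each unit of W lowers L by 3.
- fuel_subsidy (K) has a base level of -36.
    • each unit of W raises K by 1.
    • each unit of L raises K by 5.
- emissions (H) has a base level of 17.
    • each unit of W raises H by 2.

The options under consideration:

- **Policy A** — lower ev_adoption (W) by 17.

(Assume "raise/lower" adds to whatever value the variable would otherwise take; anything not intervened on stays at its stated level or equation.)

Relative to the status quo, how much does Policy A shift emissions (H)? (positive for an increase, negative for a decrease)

-34

Baseline:
  W = 133
  H = 17 + 2·133 = 283
Policy A (W − 17):
  W = 133 − 17 = 116
  H = 17 + 2·116 = 249
Change in H: 249 − 283 = -34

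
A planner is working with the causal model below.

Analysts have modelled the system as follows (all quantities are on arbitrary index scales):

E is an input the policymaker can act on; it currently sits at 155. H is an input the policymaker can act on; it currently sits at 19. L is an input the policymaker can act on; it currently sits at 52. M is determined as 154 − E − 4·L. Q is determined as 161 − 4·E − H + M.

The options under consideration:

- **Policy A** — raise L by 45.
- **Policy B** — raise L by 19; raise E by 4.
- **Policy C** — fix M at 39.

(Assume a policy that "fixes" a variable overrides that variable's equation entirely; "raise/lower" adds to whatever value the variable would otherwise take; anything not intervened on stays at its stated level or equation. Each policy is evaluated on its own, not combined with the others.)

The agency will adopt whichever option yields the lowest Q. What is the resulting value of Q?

Policy A (L + 45):
  E = 155
  H = 19
  L = 52 + 45 = 97
  M = 154 − 155 − 4·97 = -389
  Q = 161 − 4·155 − 19 + (-389) = -867
Policy B (L + 19, E + 4):
  E = 155 + 4 = 159
  H = 19
  L = 52 + 19 = 71
  M = 154 − 159 − 4·71 = -289
  Q = 161 − 4·159 − 19 + (-289) = -783
Policy C (M := 39):
  E = 155
  H = 19
  L = 52
  M = 39
  Q = 161 − 4·155 − 19 + 39 = -439
Comparing — Policy A: Q=-867, Policy B: Q=-783, Policy C: Q=-439. Lowest is -867 (Policy A).

-867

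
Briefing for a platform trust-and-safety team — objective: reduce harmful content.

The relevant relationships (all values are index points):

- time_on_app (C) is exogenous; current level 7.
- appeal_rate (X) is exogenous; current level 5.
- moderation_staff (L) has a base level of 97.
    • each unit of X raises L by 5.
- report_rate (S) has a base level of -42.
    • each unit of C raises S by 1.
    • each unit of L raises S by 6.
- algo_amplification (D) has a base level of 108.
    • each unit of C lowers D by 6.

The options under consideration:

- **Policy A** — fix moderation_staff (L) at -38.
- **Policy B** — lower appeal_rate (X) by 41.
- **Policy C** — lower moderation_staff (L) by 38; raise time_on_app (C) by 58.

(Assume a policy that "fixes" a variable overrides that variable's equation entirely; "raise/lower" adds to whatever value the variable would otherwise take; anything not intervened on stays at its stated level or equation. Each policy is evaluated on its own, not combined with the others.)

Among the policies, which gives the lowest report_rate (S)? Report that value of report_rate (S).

-533

Policy A (L := -38):
  C = 7
  X = 5
  L = -38
  S = -42 + 7 + 6·(-38) = -263
Policy B (X − 41):
  C = 7
  X = 5 − 41 = -36
  L = 97 + 5·(-36) = -83
  S = -42 + 7 + 6·(-83) = -533
Policy C (L − 38, C + 58):
  C = 7 + 58 = 65
  X = 5
  L = 97 + 5·5 (−38 from intervention) = 84
  S = -42 + 65 + 6·84 = 527
Comparing — Policy A: S=-263, Policy B: S=-533, Policy C: S=527. Lowest is -533 (Policy B).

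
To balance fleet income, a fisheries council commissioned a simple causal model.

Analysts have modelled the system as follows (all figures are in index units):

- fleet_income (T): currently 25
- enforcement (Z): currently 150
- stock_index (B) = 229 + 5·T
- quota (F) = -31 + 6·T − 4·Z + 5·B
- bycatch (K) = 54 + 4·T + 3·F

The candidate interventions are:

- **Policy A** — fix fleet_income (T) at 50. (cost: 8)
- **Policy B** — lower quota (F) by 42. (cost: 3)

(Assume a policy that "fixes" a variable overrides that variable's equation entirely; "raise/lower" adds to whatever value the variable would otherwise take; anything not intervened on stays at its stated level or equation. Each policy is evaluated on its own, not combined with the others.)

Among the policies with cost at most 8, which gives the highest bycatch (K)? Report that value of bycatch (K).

6446

Policy A (T := 50):
  T = 50
  Z = 150
  B = 229 + 5·50 = 479
  F = -31 + 6·50 − 4·150 + 5·479 = 2064
  K = 54 + 4·50 + 3·2064 = 6446
Policy B (F − 42):
  T = 25
  Z = 150
  B = 229 + 5·25 = 354
  F = -31 + 6·25 − 4·150 + 5·354 (−42 from intervention) = 1247
  K = 54 + 4·25 + 3·1247 = 3895
Comparing — Policy A: K=6446, Policy B: K=3895. Highest is 6446 (Policy A).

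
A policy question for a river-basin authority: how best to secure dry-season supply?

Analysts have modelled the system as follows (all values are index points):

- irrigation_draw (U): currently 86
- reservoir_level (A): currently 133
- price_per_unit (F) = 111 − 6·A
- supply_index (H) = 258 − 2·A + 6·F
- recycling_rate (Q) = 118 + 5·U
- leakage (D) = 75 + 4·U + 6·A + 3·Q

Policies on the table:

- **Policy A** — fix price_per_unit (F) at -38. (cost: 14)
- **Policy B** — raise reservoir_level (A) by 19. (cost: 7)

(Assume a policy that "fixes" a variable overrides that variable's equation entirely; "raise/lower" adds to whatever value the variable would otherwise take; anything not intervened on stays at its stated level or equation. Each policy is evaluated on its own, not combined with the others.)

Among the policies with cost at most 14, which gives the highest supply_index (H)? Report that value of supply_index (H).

Policy A (F := -38):
  A = 133
  F = -38
  H = 258 − 2·133 + 6·(-38) = -236
Policy B (A + 19):
  A = 133 + 19 = 152
  F = 111 − 6·152 = -801
  H = 258 − 2·152 + 6·(-801) = -4852
Comparing — Policy A: H=-236, Policy B: H=-4852. Highest is -236 (Policy A).

-236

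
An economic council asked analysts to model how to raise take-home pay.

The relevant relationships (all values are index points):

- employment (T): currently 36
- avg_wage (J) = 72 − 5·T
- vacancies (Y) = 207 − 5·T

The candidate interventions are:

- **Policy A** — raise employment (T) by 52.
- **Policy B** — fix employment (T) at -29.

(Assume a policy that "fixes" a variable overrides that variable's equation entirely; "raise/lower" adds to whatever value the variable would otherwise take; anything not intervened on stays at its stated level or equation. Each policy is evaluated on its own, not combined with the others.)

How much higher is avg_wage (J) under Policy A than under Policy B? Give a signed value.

-585

Policy A (T + 52):
  T = 36 + 52 = 88
  J = 72 − 5·88 = -368
Policy B (T := -29):
  T = -29
  J = 72 − 5·(-29) = 217
J: -368 − 217 = -585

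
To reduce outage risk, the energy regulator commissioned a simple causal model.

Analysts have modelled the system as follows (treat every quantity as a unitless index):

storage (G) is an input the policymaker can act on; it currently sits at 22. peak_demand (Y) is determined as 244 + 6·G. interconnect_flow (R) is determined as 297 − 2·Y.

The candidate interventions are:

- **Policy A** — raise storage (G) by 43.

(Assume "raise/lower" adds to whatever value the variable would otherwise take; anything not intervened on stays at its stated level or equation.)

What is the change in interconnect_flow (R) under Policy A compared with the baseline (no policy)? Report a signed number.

-516

Baseline:
  G = 22
  Y = 244 + 6·22 = 376
  R = 297 − 2·376 = -455
Policy A (G + 43):
  G = 22 + 43 = 65
  Y = 244 + 6·65 = 634
  R = 297 − 2·634 = -971
Change in R: -971 − (-455) = -516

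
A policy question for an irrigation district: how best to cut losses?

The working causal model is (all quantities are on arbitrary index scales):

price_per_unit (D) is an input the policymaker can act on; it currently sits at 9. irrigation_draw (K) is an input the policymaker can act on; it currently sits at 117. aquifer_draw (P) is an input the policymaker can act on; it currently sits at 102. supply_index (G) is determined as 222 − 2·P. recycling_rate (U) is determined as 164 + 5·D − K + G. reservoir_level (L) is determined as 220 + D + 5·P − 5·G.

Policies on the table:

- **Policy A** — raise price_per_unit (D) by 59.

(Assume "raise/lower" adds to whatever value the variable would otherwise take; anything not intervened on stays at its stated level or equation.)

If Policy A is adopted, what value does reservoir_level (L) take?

708

Policy A (D + 59):
  D = 9 + 59 = 68
  P = 102
  G = 222 − 2·102 = 18
  L = 220 + 68 + 5·102 − 5·18 = 708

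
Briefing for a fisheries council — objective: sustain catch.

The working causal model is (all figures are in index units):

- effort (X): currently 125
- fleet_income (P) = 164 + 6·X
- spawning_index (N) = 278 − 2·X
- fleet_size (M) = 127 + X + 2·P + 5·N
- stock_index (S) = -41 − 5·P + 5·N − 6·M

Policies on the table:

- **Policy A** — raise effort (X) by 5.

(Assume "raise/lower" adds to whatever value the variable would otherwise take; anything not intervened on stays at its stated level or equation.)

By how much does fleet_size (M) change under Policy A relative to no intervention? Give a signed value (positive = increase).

Baseline:
  X = 125
  P = 164 + 6·125 = 914
  N = 278 − 2·125 = 28
  M = 127 + 125 + 2·914 + 5·28 = 2220
Policy A (X + 5):
  X = 125 + 5 = 130
  P = 164 + 6·130 = 944
  N = 278 − 2·130 = 18
  M = 127 + 130 + 2·944 + 5·18 = 2235
Change in M: 2235 − 2220 = 15

15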